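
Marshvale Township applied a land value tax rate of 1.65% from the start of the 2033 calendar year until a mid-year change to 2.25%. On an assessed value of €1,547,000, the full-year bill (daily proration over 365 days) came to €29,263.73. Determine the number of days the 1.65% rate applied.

218 days

Let d = days at the first rate; then 365 − d days at the second rate.
€1,547,000 × [1.65%·d + 2.25%·(365−d)] / 365 = €29,263.73
Solving gives d = 218, so the new rate took effect on August 7, 2033.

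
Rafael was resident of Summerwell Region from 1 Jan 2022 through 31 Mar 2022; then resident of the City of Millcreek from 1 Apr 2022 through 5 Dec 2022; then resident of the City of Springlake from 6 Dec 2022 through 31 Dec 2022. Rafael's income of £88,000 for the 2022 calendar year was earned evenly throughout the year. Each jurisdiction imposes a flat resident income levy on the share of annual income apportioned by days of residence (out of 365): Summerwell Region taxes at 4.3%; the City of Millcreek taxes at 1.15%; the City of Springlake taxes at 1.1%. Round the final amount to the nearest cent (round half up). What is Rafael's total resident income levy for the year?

£1,692.37

Summerwell Region, 1 Jan – 31 Mar 2022: 90 days → £88,000 × 4.3% × 90/365 = £933.0411
The City of Millcreek, 1 Apr – 5 Dec 2022: 249 days → £88,000 × 1.15% × 249/365 = £690.3781
The City of Springlake, 6 Dec – 31 Dec 2022: 26 days → £88,000 × 1.1% × 26/365 = £68.9534
Total = £1,692.3726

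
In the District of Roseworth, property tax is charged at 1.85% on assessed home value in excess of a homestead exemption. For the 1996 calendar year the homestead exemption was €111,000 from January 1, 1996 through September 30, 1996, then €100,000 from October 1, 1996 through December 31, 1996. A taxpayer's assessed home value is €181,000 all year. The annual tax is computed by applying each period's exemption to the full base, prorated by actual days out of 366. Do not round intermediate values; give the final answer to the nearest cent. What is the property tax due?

€1,346.15

January 1 – September 30, 1996: 274 days, exemption €111,000 → (€181,000 − €111,000) × 1.85% × 274/366 = €969.4809
October 1 – December 31, 1996: 92 days, exemption €100,000 → (€181,000 − €100,000) × 1.85% × 92/366 = €376.6721
Total = €1,346.1530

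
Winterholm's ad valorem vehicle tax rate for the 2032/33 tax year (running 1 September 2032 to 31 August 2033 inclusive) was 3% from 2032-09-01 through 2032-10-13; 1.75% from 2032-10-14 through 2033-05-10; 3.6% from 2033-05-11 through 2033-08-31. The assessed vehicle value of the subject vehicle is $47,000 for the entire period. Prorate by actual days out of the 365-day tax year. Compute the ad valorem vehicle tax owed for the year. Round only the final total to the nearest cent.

2032-09-01 to 2032-10-13: 43 days at 3% → $47,000 × 3% × 43/365 = $166.1096
2032-10-14 to 2033-05-10: 209 days at 1.75% → $47,000 × 1.75% × 209/365 = $470.9658
2033-05-11 to 2033-08-31: 113 days at 3.6% → $47,000 × 3.6% × 113/365 = $523.8247
Total = $1,160.9000

$1,160.90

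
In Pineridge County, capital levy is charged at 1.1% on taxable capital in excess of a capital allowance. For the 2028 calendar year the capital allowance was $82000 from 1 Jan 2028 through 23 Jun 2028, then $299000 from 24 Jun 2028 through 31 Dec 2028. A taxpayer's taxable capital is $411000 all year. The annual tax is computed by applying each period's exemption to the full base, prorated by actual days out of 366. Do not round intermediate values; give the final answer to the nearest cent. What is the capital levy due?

1 Jan – 23 Jun 2028: 175 days, exemption $82000 → ($411000 − $82000) × 1.1% × 175/366 = $1730.3962
24 Jun – 31 Dec 2028: 191 days, exemption $299000 → ($411000 − $299000) × 1.1% × 191/366 = $642.9290
Total = $2373.3251

$2373.33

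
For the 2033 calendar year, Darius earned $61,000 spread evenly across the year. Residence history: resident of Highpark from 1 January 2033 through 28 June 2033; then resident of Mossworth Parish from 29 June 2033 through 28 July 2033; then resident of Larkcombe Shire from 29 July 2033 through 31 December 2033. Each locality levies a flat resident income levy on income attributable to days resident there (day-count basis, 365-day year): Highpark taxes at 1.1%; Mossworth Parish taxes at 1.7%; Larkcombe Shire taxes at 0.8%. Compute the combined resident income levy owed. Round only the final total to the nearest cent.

$622.87

Highpark, 1 January – 28 June 2033: 179 days → $61,000 × 1.1% × 179/365 = $329.0658
Mossworth Parish, 29 June – 28 July 2033: 30 days → $61,000 × 1.7% × 30/365 = $85.2329
Larkcombe Shire, 29 July – 31 December 2033: 156 days → $61,000 × 0.8% × 156/365 = $208.5699
Total = $622.8685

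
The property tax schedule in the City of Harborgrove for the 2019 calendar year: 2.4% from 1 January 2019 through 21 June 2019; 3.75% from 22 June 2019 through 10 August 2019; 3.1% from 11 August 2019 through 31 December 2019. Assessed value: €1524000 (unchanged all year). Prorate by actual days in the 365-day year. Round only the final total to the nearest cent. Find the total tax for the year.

1 January – 21 June 2019: 172 days at 2.4% → €1524000 × 2.4% × 172/365 = €17235.8137
22 June – 10 August 2019: 50 days at 3.75% → €1524000 × 3.75% × 50/365 = €7828.7671
11 August – 31 December 2019: 143 days at 3.1% → €1524000 × 3.1% × 143/365 = €18509.2932
Total = €43573.8740

€43573.87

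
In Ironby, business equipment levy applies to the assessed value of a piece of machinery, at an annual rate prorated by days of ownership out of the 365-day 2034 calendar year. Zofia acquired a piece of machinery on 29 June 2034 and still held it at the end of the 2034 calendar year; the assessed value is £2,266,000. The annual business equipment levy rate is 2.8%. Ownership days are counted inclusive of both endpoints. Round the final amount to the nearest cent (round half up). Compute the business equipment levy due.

Days held (29 June – 31 December 2034): 186 out of 365
Tax = £2,266,000 × 2.8% × 186/365 = £32,332.4055

£32,332.41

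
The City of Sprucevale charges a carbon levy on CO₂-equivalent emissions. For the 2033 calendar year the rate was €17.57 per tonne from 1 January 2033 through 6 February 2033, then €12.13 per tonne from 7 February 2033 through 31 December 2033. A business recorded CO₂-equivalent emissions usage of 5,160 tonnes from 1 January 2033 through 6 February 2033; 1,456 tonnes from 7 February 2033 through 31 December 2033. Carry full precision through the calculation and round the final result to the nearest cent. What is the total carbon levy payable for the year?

1 January – 6 February 2033: 5,160 tonnes at €17.57/tonne → €90,661.20
7 February – 31 December 2033: 1,456 tonnes at €12.13/tonne → €17,661.28

€108,322.48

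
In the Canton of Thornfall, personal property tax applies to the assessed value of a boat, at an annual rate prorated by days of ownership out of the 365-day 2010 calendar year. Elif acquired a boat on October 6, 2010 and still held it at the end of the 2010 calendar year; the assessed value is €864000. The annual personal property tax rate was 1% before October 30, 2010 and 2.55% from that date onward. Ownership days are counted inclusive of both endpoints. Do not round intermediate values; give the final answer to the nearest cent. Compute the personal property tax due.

€4370.89

October 6 – October 29, 2010: 24 days at 1% → €864000 × 1% × 24/365 = €568.1096
October 30 – December 31, 2010: 63 days at 2.55% → €864000 × 2.55% × 63/365 = €3802.7836
Total = €4370.8932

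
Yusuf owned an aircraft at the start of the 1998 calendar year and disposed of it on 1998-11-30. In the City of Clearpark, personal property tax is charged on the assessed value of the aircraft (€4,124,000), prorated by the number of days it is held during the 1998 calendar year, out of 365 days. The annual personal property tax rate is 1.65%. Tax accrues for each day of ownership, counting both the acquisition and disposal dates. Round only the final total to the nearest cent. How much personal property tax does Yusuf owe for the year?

Days held (1998-01-01 to 1998-11-30): 334 out of 365
Tax = €4,124,000 × 1.65% × 334/365 = €62,266.7507

€62,266.75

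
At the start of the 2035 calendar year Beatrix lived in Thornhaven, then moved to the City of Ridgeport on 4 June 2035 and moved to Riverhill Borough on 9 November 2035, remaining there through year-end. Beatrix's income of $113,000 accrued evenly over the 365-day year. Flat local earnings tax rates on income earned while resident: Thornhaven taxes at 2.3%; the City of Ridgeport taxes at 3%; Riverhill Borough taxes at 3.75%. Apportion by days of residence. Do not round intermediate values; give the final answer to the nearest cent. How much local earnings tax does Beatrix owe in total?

$3,179.32

Thornhaven, 1 January – 3 June 2035: 154 days → $113,000 × 2.3% × 154/365 = $1,096.5644
The City of Ridgeport, 4 June – 8 November 2035: 158 days → $113,000 × 3% × 158/365 = $1,467.4521
Riverhill Borough, 9 November – 31 December 2035: 53 days → $113,000 × 3.75% × 53/365 = $615.3082
Total = $3,179.3247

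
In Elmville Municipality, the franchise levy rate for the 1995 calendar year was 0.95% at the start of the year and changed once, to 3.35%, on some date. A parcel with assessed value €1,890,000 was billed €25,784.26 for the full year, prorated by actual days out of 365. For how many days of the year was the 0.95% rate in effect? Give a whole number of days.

302 days

Let d = days at the first rate; then 365 − d days at the second rate.
€1,890,000 × [0.95%·d + 3.35%·(365−d)] / 365 = €25,784.26
Solving gives d = 302, so the new rate took effect on 30 October 1995.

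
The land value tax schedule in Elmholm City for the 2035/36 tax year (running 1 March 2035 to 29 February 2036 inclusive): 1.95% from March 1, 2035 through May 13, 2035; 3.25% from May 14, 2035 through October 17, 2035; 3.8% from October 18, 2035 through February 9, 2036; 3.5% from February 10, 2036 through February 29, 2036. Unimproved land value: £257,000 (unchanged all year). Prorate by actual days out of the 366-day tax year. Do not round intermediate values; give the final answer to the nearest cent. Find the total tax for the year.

March 1 – May 13, 2035: 74 days at 1.95% → £257,000 × 1.95% × 74/366 = £1,013.2541
May 14 – October 17, 2035: 157 days at 3.25% → £257,000 × 3.25% × 157/366 = £3,582.9030
October 18, 2035 – February 9, 2036: 115 days at 3.8% → £257,000 × 3.8% × 115/366 = £3,068.5519
February 10 – February 29, 2036: 20 days at 3.5% → £257,000 × 3.5% × 20/366 = £491.5301
Total = £8,156.2391

£8,156.24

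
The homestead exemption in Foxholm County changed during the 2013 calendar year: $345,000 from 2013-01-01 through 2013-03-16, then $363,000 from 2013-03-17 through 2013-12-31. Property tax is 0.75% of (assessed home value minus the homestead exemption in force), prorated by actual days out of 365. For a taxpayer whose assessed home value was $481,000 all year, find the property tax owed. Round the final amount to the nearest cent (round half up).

2013-01-01 to 2013-03-16: 75 days, exemption $345,000 → ($481,000 − $345,000) × 0.75% × 75/365 = $209.5890
2013-03-17 to 2013-12-31: 290 days, exemption $363,000 → ($481,000 − $363,000) × 0.75% × 290/365 = $703.1507
Total = $912.7397

$912.74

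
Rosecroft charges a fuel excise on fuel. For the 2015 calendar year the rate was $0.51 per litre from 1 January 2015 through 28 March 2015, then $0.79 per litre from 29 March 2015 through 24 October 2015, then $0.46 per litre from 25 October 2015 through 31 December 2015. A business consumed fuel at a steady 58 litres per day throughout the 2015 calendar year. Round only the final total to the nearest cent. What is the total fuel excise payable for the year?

$14,009.90

1 January – 28 March 2015: 87 days × 58 litres/day = 5,046 litres at $0.51/litre → $2,573.46
29 March – 24 October 2015: 210 days × 58 litres/day = 12,180 litres at $0.79/litre → $9,622.20
25 October – 31 December 2015: 68 days × 58 litres/day = 3,944 litres at $0.46/litre → $1,814.24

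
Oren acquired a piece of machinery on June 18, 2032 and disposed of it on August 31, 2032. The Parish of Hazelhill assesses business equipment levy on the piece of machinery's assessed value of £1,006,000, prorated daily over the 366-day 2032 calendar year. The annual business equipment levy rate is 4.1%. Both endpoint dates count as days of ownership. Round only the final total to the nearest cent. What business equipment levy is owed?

£8,452.05

Days held (June 18 – August 31, 2032): 75 out of 366
Tax = £1,006,000 × 4.1% × 75/366 = £8,452.0492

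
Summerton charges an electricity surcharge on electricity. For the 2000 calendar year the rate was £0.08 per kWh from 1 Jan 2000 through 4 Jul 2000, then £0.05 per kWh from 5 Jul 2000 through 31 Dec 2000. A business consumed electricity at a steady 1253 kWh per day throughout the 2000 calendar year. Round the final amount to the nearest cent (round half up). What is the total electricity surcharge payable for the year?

£29,921.64

1 Jan – 4 Jul 2000: 186 days × 1253 kWh/day = 233,058 kWh at £0.08/kWh → £18,644.64
5 Jul – 31 Dec 2000: 180 days × 1253 kWh/day = 225,540 kWh at £0.05/kWh → £11,277.00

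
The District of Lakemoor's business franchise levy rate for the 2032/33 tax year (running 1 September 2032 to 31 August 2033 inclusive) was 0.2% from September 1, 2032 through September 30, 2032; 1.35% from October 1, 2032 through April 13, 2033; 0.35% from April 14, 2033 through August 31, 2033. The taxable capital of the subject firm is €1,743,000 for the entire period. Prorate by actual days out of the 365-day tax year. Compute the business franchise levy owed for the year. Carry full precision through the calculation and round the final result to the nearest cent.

€15,197.53

September 1 – September 30, 2032: 30 days at 0.2% → €1,743,000 × 0.2% × 30/365 = €286.5205
October 1, 2032 – April 13, 2033: 195 days at 1.35% → €1,743,000 × 1.35% × 195/365 = €12,571.0890
April 14 – August 31, 2033: 140 days at 0.35% → €1,743,000 × 0.35% × 140/365 = €2,339.9178
Total = €15,197.5274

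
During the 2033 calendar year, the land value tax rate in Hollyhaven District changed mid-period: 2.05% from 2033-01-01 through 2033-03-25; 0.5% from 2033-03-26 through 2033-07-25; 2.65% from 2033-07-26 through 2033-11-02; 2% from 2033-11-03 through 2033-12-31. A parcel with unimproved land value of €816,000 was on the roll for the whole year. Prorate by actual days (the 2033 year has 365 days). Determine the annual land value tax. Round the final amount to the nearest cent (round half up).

2033-01-01 to 2033-03-25: 84 days at 2.05% → €816,000 × 2.05% × 84/365 = €3,849.7315
2033-03-26 to 2033-07-25: 122 days at 0.5% → €816,000 × 0.5% × 122/365 = €1,363.7260
2033-07-26 to 2033-11-02: 100 days at 2.65% → €816,000 × 2.65% × 100/365 = €5,924.3836
2033-11-03 to 2033-12-31: 59 days at 2% → €816,000 × 2% × 59/365 = €2,638.0274
Total = €13,775.8685

€13,775.87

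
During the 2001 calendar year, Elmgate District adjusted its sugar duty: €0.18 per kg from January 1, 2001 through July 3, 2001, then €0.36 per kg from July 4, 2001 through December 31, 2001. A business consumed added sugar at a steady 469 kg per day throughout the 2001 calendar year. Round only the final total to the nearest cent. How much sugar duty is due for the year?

€46,093.32

January 1 – July 3, 2001: 184 days × 469 kg/day = 86,296 kg at €0.18/kg → €15,533.28
July 4 – December 31, 2001: 181 days × 469 kg/day = 84,889 kg at €0.36/kg → €30,560.04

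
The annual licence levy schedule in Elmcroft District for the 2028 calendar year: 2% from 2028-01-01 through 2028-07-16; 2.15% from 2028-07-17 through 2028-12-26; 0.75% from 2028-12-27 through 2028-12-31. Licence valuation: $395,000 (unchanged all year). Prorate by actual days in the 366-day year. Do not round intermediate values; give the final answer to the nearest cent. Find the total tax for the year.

2028-01-01 to 2028-07-16: 198 days at 2% → $395,000 × 2% × 198/366 = $4,273.7705
2028-07-17 to 2028-12-26: 163 days at 2.15% → $395,000 × 2.15% × 163/366 = $3,782.1790
2028-12-27 to 2028-12-31: 5 days at 0.75% → $395,000 × 0.75% × 5/366 = $40.4713
Total = $8,096.4208

$8,096.42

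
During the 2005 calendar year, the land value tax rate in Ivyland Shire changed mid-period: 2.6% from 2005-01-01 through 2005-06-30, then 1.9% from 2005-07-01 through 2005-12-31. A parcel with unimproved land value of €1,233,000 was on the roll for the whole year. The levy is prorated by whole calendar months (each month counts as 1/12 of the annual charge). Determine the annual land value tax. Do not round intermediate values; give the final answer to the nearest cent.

€27,742.50

2005-01-01 to 2005-06-30: 6 months at 2.6% → €1,233,000 × 2.6% × 6/12 = €16,029.0000
2005-07-01 to 2005-12-31: 6 months at 1.9% → €1,233,000 × 1.9% × 6/12 = €11,713.5000
Total = €27,742.5000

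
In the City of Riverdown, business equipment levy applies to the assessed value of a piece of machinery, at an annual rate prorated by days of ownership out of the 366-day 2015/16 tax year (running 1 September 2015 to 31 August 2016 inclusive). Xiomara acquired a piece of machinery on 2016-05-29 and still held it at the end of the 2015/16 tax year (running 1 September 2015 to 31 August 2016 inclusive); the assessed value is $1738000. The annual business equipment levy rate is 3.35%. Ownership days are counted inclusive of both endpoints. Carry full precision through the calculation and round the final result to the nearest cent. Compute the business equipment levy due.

$15112.53

Days held (2016-05-29 to 2016-08-31): 95 out of 366
Tax = $1738000 × 3.35% × 95/366 = $15112.5273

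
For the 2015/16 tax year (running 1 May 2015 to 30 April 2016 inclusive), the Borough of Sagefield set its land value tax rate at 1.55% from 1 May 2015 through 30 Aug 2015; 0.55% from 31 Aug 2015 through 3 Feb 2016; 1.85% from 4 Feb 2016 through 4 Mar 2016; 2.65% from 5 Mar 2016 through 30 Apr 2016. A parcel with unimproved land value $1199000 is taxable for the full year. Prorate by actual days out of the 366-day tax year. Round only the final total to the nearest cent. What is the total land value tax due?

$15790.11

1 May – 30 Aug 2015: 122 days at 1.55% → $1199000 × 1.55% × 122/366 = $6194.8333
31 Aug 2015 – 3 Feb 2016: 157 days at 0.55% → $1199000 × 0.55% × 157/366 = $2828.7883
4 Feb – 4 Mar 2016: 30 days at 1.85% → $1199000 × 1.85% × 30/366 = $1818.1557
5 Mar – 30 Apr 2016: 57 days at 2.65% → $1199000 × 2.65% × 57/366 = $4948.3320
Total = $15790.1093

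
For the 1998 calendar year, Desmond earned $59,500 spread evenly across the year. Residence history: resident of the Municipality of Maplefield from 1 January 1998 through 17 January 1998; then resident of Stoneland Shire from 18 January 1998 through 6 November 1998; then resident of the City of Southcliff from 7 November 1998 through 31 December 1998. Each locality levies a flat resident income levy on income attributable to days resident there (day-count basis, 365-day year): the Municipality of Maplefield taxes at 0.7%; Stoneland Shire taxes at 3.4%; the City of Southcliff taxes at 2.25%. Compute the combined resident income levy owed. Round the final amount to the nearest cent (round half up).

$1,845.07

The Municipality of Maplefield, 1 January – 17 January 1998: 17 days → $59,500 × 0.7% × 17/365 = $19.3986
Stoneland Shire, 18 January – 6 November 1998: 293 days → $59,500 × 3.4% × 293/365 = $1,623.9425
The City of Southcliff, 7 November – 31 December 1998: 55 days → $59,500 × 2.25% × 55/365 = $201.7295
Total = $1,845.0705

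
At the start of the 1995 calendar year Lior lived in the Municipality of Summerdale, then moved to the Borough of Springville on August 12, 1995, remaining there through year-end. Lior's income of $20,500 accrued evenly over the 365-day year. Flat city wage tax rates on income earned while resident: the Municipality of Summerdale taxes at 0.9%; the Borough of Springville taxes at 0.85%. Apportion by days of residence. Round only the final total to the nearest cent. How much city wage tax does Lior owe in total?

$180.51

The Municipality of Summerdale, January 1 – August 11, 1995: 223 days → $20,500 × 0.9% × 223/365 = $112.7219
The Borough of Springville, August 12 – December 31, 1995: 142 days → $20,500 × 0.85% × 142/365 = $67.7904
Total = $180.5123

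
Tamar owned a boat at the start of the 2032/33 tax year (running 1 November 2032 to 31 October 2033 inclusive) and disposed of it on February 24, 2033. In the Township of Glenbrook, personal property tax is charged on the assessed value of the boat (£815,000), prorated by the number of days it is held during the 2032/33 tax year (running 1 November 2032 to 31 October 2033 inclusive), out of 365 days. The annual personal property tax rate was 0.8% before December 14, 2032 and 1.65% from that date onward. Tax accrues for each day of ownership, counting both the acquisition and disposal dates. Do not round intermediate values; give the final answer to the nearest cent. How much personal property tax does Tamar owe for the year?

£3,457.61

November 1 – December 13, 2032: 43 days at 0.8% → £815,000 × 0.8% × 43/365 = £768.1096
December 14, 2032 – February 24, 2033: 73 days at 1.65% → £815,000 × 1.65% × 73/365 = £2,689.5000
Total = £3,457.6096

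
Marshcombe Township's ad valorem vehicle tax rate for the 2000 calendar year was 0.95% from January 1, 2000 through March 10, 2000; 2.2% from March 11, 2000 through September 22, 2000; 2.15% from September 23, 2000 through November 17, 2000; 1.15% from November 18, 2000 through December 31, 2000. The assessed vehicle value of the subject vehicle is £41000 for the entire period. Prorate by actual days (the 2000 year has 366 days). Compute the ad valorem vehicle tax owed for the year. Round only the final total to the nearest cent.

January 1 – March 10, 2000: 70 days at 0.95% → £41000 × 0.95% × 70/366 = £74.4945
March 11 – September 22, 2000: 196 days at 2.2% → £41000 × 2.2% × 196/366 = £483.0383
September 23 – November 17, 2000: 56 days at 2.15% → £41000 × 2.15% × 56/366 = £134.8743
November 18 – December 31, 2000: 44 days at 1.15% → £41000 × 1.15% × 44/366 = £56.6831
Total = £749.0902

£749.09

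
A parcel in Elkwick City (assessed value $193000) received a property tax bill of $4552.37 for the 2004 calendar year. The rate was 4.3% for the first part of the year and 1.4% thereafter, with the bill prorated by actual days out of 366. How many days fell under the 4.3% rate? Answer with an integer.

Let d = days at the first rate; then 366 − d days at the second rate.
$193000 × [4.3%·d + 1.4%·(366−d)] / 366 = $4552.37
Solving gives d = 121, so the new rate took effect on 1 May 2004.

121 days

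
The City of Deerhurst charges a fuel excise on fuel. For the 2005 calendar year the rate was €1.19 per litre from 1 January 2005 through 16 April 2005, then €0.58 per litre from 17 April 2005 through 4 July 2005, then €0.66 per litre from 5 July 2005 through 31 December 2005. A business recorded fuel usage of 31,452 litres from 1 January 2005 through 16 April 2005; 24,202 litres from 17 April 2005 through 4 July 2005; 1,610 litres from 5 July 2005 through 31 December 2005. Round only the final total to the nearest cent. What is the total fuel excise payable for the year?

1 January – 16 April 2005: 31,452 litres at €1.19/litre → €37,427.88
17 April – 4 July 2005: 24,202 litres at €0.58/litre → €14,037.16
5 July – 31 December 2005: 1,610 litres at €0.66/litre → €1,062.60

€52,527.64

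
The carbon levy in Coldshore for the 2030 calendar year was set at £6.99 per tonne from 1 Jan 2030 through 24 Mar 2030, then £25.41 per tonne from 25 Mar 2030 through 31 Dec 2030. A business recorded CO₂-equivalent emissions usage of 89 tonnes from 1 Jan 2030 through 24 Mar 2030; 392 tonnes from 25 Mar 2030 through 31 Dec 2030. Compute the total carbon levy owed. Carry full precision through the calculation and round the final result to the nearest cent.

1 Jan – 24 Mar 2030: 89 tonnes at £6.99/tonne → £622.11
25 Mar – 31 Dec 2030: 392 tonnes at £25.41/tonne → £9960.72

£10582.83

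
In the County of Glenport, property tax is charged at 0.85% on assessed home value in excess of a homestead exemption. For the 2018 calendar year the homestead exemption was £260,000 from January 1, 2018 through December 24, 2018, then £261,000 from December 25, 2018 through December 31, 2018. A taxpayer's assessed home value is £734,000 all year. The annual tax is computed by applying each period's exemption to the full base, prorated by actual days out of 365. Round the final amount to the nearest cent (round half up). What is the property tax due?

£4,028.84

January 1 – December 24, 2018: 358 days, exemption £260,000 → (£734,000 − £260,000) × 0.85% × 358/365 = £3,951.7315
December 25 – December 31, 2018: 7 days, exemption £261,000 → (£734,000 − £261,000) × 0.85% × 7/365 = £77.1055
Total = £4,028.8370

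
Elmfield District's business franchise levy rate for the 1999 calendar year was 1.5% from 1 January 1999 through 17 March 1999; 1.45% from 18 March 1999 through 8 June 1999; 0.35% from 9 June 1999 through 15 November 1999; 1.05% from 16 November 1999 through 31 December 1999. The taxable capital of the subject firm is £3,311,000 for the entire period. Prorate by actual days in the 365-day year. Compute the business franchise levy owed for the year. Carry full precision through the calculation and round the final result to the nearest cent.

1 January – 17 March 1999: 76 days at 1.5% → £3,311,000 × 1.5% × 76/365 = £10,341.2055
18 March – 8 June 1999: 83 days at 1.45% → £3,311,000 × 1.45% × 83/365 = £10,917.2288
9 June – 15 November 1999: 160 days at 0.35% → £3,311,000 × 0.35% × 160/365 = £5,079.8904
16 November – 31 December 1999: 46 days at 1.05% → £3,311,000 × 1.05% × 46/365 = £4,381.4055
Total = £30,719.7301

£30,719.73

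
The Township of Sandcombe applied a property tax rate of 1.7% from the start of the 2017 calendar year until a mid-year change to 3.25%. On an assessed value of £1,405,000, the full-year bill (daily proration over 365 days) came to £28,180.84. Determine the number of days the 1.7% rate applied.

Let d = days at the first rate; then 365 − d days at the second rate.
£1,405,000 × [1.7%·d + 3.25%·(365−d)] / 365 = £28,180.84
Solving gives d = 293, so the new rate took effect on October 21, 2017.

293 days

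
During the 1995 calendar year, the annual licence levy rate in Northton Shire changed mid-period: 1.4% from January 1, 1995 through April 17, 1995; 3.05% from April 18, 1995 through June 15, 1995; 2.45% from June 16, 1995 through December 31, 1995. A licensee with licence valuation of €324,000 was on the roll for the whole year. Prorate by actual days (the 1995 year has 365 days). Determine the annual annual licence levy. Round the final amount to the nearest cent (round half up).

January 1 – April 17, 1995: 107 days at 1.4% → €324,000 × 1.4% × 107/365 = €1,329.7315
April 18 – June 15, 1995: 59 days at 3.05% → €324,000 × 3.05% × 59/365 = €1,597.3644
June 16 – December 31, 1995: 199 days at 2.45% → €324,000 × 2.45% × 199/365 = €4,327.8411
Total = €7,254.9370

€7,254.94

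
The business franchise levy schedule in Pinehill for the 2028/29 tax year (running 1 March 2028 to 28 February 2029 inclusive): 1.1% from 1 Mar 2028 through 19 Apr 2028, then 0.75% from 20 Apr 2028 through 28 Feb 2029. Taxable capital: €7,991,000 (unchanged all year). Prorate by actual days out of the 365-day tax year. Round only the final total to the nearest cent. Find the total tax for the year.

1 Mar – 19 Apr 2028: 50 days at 1.1% → €7,991,000 × 1.1% × 50/365 = €12,041.2329
20 Apr 2028 – 28 Feb 2029: 315 days at 0.75% → €7,991,000 × 0.75% × 315/365 = €51,722.5685
Total = €63,763.8014

€63,763.80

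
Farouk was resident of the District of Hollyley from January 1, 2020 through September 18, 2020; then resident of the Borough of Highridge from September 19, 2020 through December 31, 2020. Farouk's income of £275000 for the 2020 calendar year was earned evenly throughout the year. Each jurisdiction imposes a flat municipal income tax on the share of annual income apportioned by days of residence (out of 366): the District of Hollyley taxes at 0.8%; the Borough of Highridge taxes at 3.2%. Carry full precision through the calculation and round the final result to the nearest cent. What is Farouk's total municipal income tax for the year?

£4075.41

The District of Hollyley, January 1 – September 18, 2020: 262 days → £275000 × 0.8% × 262/366 = £1574.8634
The Borough of Highridge, September 19 – December 31, 2020: 104 days → £275000 × 3.2% × 104/366 = £2500.5464
Total = £4075.4098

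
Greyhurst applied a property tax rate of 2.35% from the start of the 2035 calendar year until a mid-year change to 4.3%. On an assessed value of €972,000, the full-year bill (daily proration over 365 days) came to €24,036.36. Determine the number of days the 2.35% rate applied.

342 days

Let d = days at the first rate; then 365 − d days at the second rate.
€972,000 × [2.35%·d + 4.3%·(365−d)] / 365 = €24,036.36
Solving gives d = 342, so the new rate took effect on 9 Dec 2035.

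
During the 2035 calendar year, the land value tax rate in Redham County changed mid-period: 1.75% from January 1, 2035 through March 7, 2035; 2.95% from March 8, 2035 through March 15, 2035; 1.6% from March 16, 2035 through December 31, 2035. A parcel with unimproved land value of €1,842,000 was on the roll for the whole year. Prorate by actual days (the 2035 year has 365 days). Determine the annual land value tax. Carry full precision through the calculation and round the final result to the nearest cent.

January 1 – March 7, 2035: 66 days at 1.75% → €1,842,000 × 1.75% × 66/365 = €5,828.7945
March 8 – March 15, 2035: 8 days at 2.95% → €1,842,000 × 2.95% × 8/365 = €1,190.9918
March 16 – December 31, 2035: 291 days at 1.6% → €1,842,000 × 1.6% × 291/365 = €23,496.8548
Total = €30,516.6411

€30,516.64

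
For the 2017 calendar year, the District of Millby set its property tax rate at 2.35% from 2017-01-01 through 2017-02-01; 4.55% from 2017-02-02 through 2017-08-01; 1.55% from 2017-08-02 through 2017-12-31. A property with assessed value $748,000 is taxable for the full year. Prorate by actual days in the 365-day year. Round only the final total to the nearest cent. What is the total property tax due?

$23,246.41

2017-01-01 to 2017-02-01: 32 days at 2.35% → $748,000 × 2.35% × 32/365 = $1,541.0849
2017-02-02 to 2017-08-01: 181 days at 4.55% → $748,000 × 4.55% × 181/365 = $16,877.1342
2017-08-02 to 2017-12-31: 152 days at 1.55% → $748,000 × 1.55% × 152/365 = $4,828.1863
Total = $23,246.4055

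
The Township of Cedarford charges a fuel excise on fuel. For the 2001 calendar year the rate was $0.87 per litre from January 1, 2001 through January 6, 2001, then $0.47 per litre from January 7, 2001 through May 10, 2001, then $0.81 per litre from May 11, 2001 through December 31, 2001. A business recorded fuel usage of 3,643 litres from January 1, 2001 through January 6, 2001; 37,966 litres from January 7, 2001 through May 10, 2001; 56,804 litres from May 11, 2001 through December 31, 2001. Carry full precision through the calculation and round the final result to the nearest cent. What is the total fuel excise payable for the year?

$67,024.67

January 1 – January 6, 2001: 3,643 litres at $0.87/litre → $3,169.41
January 7 – May 10, 2001: 37,966 litres at $0.47/litre → $17,844.02
May 11 – December 31, 2001: 56,804 litres at $0.81/litre → $46,011.24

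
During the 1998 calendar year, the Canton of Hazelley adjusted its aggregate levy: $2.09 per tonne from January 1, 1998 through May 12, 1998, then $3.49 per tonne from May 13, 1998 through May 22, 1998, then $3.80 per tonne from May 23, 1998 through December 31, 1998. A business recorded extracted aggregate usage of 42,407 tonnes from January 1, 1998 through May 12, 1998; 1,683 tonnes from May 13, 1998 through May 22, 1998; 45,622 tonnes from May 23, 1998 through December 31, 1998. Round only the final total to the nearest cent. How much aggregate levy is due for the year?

$267,867.90

January 1 – May 12, 1998: 42,407 tonnes at $2.09/tonne → $88,630.63
May 13 – May 22, 1998: 1,683 tonnes at $3.49/tonne → $5,873.67
May 23 – December 31, 1998: 45,622 tonnes at $3.80/tonne → $173,363.60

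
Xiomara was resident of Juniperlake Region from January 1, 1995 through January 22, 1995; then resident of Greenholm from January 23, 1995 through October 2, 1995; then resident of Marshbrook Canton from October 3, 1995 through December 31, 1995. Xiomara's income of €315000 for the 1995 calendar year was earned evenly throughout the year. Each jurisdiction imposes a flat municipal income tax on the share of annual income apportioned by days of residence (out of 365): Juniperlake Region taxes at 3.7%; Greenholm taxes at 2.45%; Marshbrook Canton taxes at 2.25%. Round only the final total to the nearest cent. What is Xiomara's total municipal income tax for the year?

Juniperlake Region, January 1 – January 22, 1995: 22 days → €315000 × 3.7% × 22/365 = €702.4932
Greenholm, January 23 – October 2, 1995: 253 days → €315000 × 2.45% × 253/365 = €5349.3904
Marshbrook Canton, October 3 – December 31, 1995: 90 days → €315000 × 2.25% × 90/365 = €1747.6027
Total = €7799.4863

€7799.49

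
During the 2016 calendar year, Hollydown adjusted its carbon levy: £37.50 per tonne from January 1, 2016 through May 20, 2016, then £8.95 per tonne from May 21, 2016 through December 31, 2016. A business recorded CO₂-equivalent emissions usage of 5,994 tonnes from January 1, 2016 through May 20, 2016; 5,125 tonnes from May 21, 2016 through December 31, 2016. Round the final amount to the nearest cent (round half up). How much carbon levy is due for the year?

January 1 – May 20, 2016: 5,994 tonnes at £37.50/tonne → £224,775.00
May 21 – December 31, 2016: 5,125 tonnes at £8.95/tonne → £45,868.75

£270,643.75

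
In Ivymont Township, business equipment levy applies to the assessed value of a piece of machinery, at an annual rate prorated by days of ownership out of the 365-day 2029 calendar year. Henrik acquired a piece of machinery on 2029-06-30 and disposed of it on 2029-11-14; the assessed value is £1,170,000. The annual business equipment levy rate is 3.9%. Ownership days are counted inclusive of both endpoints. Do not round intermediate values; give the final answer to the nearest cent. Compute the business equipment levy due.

Days held (2029-06-30 to 2029-11-14): 138 out of 365
Tax = £1,170,000 × 3.9% × 138/365 = £17,251.8904

£17,251.89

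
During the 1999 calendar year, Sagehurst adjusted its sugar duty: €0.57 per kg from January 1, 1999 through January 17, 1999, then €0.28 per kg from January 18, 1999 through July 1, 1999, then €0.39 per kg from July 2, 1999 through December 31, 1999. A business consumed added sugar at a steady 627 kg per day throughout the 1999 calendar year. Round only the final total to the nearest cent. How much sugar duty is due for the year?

January 1 – January 17, 1999: 17 days × 627 kg/day = 10,659 kg at €0.57/kg → €6,075.63
January 18 – July 1, 1999: 165 days × 627 kg/day = 103,455 kg at €0.28/kg → €28,967.40
July 2 – December 31, 1999: 183 days × 627 kg/day = 114,741 kg at €0.39/kg → €44,748.99

€79,792.02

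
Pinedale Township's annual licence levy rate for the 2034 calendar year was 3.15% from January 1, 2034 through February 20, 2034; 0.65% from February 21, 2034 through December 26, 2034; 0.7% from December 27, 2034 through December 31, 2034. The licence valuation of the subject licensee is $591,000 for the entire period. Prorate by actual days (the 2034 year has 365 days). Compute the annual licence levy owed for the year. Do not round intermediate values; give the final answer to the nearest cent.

$5,910.00

January 1 – February 20, 2034: 51 days at 3.15% → $591,000 × 3.15% × 51/365 = $2,601.2096
February 21 – December 26, 2034: 309 days at 0.65% → $591,000 × 0.65% × 309/365 = $3,252.1192
December 27 – December 31, 2034: 5 days at 0.7% → $591,000 × 0.7% × 5/365 = $56.6712
Total = $5,910.0000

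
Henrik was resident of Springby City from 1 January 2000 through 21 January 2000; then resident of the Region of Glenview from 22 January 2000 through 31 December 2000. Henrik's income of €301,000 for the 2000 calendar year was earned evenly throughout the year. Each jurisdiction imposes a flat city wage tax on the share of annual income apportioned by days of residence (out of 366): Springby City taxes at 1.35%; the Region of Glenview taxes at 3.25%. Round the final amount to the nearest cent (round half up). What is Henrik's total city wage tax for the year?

Springby City, 1 January – 21 January 2000: 21 days → €301,000 × 1.35% × 21/366 = €233.1516
The Region of Glenview, 22 January – 31 December 2000: 345 days → €301,000 × 3.25% × 345/366 = €9,221.2090
Total = €9,454.3607

€9,454.36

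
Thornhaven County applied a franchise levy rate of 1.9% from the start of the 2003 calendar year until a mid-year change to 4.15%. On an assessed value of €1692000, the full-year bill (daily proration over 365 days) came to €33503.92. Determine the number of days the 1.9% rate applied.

352 days

Let d = days at the first rate; then 365 − d days at the second rate.
€1692000 × [1.9%·d + 4.15%·(365−d)] / 365 = €33503.92
Solving gives d = 352, so the new rate took effect on 19 Dec 2003.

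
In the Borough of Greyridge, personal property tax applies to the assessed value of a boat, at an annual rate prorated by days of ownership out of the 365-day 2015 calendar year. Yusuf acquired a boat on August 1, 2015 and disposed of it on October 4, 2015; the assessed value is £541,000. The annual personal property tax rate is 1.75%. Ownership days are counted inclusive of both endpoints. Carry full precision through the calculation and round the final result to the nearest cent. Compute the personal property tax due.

£1,685.99

Days held (August 1 – October 4, 2015): 65 out of 365
Tax = £541,000 × 1.75% × 65/365 = £1,685.9932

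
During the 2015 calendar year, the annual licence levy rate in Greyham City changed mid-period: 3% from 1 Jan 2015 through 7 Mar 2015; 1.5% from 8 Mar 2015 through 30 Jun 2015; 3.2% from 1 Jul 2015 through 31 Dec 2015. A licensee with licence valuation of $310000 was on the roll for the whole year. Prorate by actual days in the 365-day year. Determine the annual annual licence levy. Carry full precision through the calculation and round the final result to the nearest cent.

1 Jan – 7 Mar 2015: 66 days at 3% → $310000 × 3% × 66/365 = $1681.6438
8 Mar – 30 Jun 2015: 115 days at 1.5% → $310000 × 1.5% × 115/365 = $1465.0685
1 Jul – 31 Dec 2015: 184 days at 3.2% → $310000 × 3.2% × 184/365 = $5000.7671
Total = $8147.4795

$8147.48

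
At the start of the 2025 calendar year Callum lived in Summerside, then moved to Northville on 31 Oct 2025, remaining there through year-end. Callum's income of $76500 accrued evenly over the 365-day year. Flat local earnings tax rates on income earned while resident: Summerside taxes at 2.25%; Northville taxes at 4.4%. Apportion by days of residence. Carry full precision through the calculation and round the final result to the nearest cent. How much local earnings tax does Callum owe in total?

Summerside, 1 Jan – 30 Oct 2025: 303 days → $76500 × 2.25% × 303/365 = $1428.8733
Northville, 31 Oct – 31 Dec 2025: 62 days → $76500 × 4.4% × 62/365 = $571.7589
Total = $2000.6322

$2000.63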